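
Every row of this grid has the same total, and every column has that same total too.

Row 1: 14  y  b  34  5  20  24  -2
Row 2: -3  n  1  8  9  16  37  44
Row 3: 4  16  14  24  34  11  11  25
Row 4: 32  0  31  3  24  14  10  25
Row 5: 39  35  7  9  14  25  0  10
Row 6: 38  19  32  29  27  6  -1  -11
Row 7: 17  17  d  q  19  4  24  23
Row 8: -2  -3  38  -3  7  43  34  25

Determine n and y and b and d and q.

n = 27, y = 28, b = 16, d = 0, q = 35

Rows 3 and 4 both sum to 139, so that's the common total.
The known cells in row 2 total 112, leaving 139 − 112 = 27 for the blank.
The known cells in column 2 total 111, leaving 139 − 111 = 28 for the blank.
The known cells in row 1 total 123, leaving 139 − 123 = 16 for the blank.
The known cells in column 3 total 139, leaving 139 − 139 = 0 for the blank.
The known cells in row 7 total 104, leaving 139 − 104 = 35 for the blank.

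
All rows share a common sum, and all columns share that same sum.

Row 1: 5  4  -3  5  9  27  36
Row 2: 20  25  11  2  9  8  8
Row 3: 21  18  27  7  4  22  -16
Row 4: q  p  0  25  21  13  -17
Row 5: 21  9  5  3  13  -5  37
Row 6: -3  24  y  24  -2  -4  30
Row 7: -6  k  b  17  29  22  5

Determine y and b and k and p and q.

y = 14, b = 29, k = -13, p = 16, q = 25

Rows 1 and 2 both sum to 83, so that's the common total.
Column 1: 5 + 20 + 21 + 21 − 3 − 6 = 58, so its missing entry is 83 − 58 = 25.
Row 4: 25 + 0 + 25 + 21 + 13 − 17 = 67, so its missing entry is 83 − 67 = 16.
Column 2: 4 + 25 + 18 + 16 + 9 + 24 = 96, so its missing entry is 83 − 96 = -13.
Row 7: -6 − 13 + 17 + 29 + 22 + 5 = 54, so its missing entry is 83 − 54 = 29.
Row 6: -3 + 24 + 24 − 2 − 4 + 30 = 69, so its missing entry is 83 − 69 = 14.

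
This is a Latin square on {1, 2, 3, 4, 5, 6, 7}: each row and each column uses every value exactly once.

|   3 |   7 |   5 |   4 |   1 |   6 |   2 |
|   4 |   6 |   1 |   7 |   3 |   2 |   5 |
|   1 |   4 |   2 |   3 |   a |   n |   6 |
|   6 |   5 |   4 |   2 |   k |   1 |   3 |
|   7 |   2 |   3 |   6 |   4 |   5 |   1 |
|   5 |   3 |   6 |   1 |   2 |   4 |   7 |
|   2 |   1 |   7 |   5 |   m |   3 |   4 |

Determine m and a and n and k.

m = 6, a = 5, n = 7, k = 7

At (row 3, col 6): column 6 already has {1, 2, 3, 4, 5, 6}, so the value is 7.
Cell (3,5): row 3 already has {1, 2, 3, 4, 6, 7} → 5.
At (row 7, col 5): row 7 already has {1, 2, 3, 4, 5, 7}, so the value is 6.
Cell (4,5): row 4 already has {1, 2, 3, 4, 5, 6} → 7.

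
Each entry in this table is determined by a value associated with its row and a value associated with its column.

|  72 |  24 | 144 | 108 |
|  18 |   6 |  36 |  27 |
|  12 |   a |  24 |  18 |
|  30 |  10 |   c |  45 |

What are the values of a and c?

Each row is a constant multiple of every other row — this is a multiplication table with the headers hidden.
Row 3 is 18/108 = 1/6 times row 1, so its entry in column 2 is 24 × 1/6 = 4.
Row 4 is 45/108 = 5/12 times row 1, so its entry in column 3 is 144 × 5/12 = 60.

a = 4, c = 60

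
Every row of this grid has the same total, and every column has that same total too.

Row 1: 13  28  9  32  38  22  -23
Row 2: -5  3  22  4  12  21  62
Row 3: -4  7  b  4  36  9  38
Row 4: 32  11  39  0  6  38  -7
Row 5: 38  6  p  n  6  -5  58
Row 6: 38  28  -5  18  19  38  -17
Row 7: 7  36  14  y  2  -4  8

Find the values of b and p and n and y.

b = 29, p = 11, n = 5, y = 56

Rows 1 and 2 both sum to 119, so that's the common total.
Row 7: 7 + 36 + 14 + 2 − 4 + 8 = 63, so its missing entry is 119 − 63 = 56.
Column 4: 32 + 4 + 4 + 0 + 18 + 56 = 114, so its missing entry is 119 − 114 = 5.
Row 5: 38 + 6 + 5 + 6 − 5 + 58 = 108, so its missing entry is 119 − 108 = 11.
Row 3: -4 + 7 + 4 + 36 + 9 + 38 = 90, so its missing entry is 119 − 90 = 29.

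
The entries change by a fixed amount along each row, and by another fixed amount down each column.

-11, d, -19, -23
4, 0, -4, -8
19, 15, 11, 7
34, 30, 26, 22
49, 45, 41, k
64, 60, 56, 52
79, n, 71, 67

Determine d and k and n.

Along each row the entries change by -4 per step; down each column they change by 15.
Row 1: from -11 at column 1, stepping by -4 to column 2 gives -15.
Row 5: from 49 at column 1, stepping by -4 to column 4 gives 37.
Row 7: from 79 at column 1, stepping by -4 to column 2 gives 75.

d = -15, k = 37, n = 75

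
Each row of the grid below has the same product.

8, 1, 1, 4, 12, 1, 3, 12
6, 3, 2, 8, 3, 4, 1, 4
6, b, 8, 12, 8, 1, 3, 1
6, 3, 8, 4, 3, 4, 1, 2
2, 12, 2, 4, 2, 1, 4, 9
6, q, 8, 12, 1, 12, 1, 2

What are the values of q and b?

q = 1, b = 1

Rows 2 and 5 each multiply to 13824, so every row has product 13824.
Row 6: 6×8×12×1×12×1×2 = 13824, so the missing entry is 13824 ÷ 13824 = 1.
Row 3: 6×8×12×8×1×3×1 = 13824, so the missing entry is 13824 ÷ 13824 = 1.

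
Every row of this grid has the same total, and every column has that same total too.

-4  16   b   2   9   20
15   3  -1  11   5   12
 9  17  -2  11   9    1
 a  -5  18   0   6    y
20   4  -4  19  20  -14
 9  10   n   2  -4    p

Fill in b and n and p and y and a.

b = 2, n = 32, p = -4, y = 30, a = -4

Rows 2 and 3 both sum to 45, so that's the common total.
The known cells in column 1 total 49, leaving 45 − 49 = -4 for the blank.
The known cells in row 1 total 43, leaving 45 − 43 = 2 for the blank.
The known cells in row 4 total 15, leaving 45 − 15 = 30 for the blank.
The known cells in column 6 total 49, leaving 45 − 49 = -4 for the blank.
The known cells in row 6 total 13, leaving 45 − 13 = 32 for the blank.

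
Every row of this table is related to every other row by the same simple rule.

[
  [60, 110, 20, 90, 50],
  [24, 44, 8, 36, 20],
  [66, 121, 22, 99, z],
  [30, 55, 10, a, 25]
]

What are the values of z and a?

Each row is a constant multiple of every other row — this is a multiplication table with the headers hidden.
Row 3 is 22/20 = 11/10 times row 1, so its entry in column 5 is 50 × 11/10 = 55.
Row 4 is 10/20 = 1/2 times row 1, so its entry in column 4 is 90 × 1/2 = 45.

z = 55, a = 45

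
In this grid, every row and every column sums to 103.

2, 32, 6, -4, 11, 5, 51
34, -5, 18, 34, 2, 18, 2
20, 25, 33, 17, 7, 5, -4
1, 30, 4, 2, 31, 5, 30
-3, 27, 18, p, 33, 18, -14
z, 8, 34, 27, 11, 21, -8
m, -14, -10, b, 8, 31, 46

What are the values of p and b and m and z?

p = 24, b = 3, m = 39, z = 10

The known cells in row 6 total 93, leaving 103 − 93 = 10 for the blank.
The known cells in column 1 total 64, leaving 103 − 64 = 39 for the blank.
The known cells in row 7 total 100, leaving 103 − 100 = 3 for the blank.
The known cells in row 5 total 79, leaving 103 − 79 = 24 for the blank.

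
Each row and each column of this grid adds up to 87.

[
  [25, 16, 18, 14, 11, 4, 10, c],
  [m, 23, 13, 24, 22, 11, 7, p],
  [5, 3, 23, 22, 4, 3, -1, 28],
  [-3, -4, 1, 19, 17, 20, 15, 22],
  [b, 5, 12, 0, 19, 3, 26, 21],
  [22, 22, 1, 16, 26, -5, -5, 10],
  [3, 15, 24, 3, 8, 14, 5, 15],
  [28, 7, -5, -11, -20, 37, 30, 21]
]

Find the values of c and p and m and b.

Row 1 has 25 + 16 + 18 + 14 + 11 + 4 + 10 = 98; the blank must be 87 − 98 = -11.
Column 8 has -11 + 28 + 22 + 21 + 10 + 15 + 21 = 106; the blank must be 87 − 106 = -19.
Row 2 has 23 + 13 + 24 + 22 + 11 + 7 − 19 = 81; the blank must be 87 − 81 = 6.
Row 5 has 5 + 12 + 0 + 19 + 3 + 26 + 21 = 86; the blank must be 87 − 86 = 1.

c = -11, p = -19, m = 6, b = 1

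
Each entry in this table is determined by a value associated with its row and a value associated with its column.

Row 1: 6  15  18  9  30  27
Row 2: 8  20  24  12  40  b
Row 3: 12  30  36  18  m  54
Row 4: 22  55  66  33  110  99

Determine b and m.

Each row is a constant multiple of every other row — this is a multiplication table with the headers hidden.
Row 2 is 8/6 = 4/3 times row 1, so its entry in column 6 is 27 × 4/3 = 36.
Row 3 is 12/6 = 2/1 times row 1, so its entry in column 5 is 30 × 2/1 = 60.

b = 36, m = 60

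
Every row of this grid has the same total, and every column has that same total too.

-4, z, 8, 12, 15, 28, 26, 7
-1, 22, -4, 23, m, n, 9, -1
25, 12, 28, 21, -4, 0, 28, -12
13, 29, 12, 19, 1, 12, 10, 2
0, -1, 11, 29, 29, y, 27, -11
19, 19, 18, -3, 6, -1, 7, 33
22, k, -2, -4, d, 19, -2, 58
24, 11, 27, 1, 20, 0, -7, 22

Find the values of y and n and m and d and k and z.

y = 14, n = 26, m = 24, d = 7, k = 0, z = 6

Rows 3 and 4 both sum to 98, so that's the common total.
The known cells in row 1 total 92, leaving 98 − 92 = 6 for the blank.
The known cells in column 2 total 98, leaving 98 − 98 = 0 for the blank.
The known cells in row 7 total 91, leaving 98 − 91 = 7 for the blank.
The known cells in column 5 total 74, leaving 98 − 74 = 24 for the blank.
The known cells in row 2 total 72, leaving 98 − 72 = 26 for the blank.
The known cells in row 5 total 84, leaving 98 − 84 = 14 for the blank.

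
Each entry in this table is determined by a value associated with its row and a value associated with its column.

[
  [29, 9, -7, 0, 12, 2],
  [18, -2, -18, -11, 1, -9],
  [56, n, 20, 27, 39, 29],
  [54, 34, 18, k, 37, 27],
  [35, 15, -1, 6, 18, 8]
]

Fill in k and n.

The difference between any two rows is the same in every column — this is an addition table with the headers hidden.
Row 4 minus row 1 is 27 − 2 = 25, so its entry in column 4 is 0 + 25 = 25.
Row 3 minus row 1 is 29 − 2 = 27, so its entry in column 2 is 9 + 27 = 36.

k = 25, n = 36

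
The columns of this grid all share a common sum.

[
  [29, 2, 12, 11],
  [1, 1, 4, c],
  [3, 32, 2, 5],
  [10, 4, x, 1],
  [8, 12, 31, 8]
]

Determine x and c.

x = 2, c = 26

Columns 1 and 2 both add up to 51, so every column sums to 51.
Column 3: 12 + 4 + 2 + 31 = 49, so the missing entry is 51 − 49 = 2.
Column 4: 11 + 5 + 1 + 8 = 25, so the missing entry is 51 − 25 = 26.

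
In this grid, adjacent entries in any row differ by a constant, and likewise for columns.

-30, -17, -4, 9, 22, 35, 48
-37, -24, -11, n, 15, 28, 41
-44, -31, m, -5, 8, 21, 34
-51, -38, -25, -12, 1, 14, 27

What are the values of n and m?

n = 2, m = -18

Along each row the entries change by 13 per step; down each column they change by -7.
Row 2: from -37 at column 1, stepping by 13 to column 4 gives 2.
Row 3: from -44 at column 1, stepping by 13 to column 3 gives -18.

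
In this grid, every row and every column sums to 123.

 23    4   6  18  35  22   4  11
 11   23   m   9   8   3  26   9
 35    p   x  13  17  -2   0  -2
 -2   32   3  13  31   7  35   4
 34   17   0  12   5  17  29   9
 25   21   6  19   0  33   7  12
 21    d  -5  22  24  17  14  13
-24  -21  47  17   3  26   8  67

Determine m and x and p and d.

m = 34, x = 32, p = 30, d = 17

The known cells in row 7 total 106, leaving 123 − 106 = 17 for the blank.
The known cells in row 2 total 89, leaving 123 − 89 = 34 for the blank.
The known cells in column 2 total 93, leaving 123 − 93 = 30 for the blank.
The known cells in row 3 total 91, leaving 123 − 91 = 32 for the blank.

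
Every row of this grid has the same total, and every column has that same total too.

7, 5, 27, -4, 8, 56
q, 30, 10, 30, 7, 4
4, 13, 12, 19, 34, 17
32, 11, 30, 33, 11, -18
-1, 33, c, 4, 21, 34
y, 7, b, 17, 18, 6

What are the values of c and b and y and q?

Rows 1 and 3 both sum to 99, so that's the common total.
Row 2 has 30 + 10 + 30 + 7 + 4 = 81; the blank must be 99 − 81 = 18.
Column 1 has 7 + 18 + 4 + 32 − 1 = 60; the blank must be 99 − 60 = 39.
Row 5 has -1 + 33 + 4 + 21 + 34 = 91; the blank must be 99 − 91 = 8.
Row 6 has 39 + 7 + 17 + 18 + 6 = 87; the blank must be 99 − 87 = 12.

c = 8, b = 12, y = 39, q = 18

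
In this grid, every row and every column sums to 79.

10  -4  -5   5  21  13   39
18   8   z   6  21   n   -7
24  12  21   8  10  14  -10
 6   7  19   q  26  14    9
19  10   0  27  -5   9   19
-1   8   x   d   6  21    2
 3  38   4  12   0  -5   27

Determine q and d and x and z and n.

q = -2, d = 23, x = 20, z = 20, n = 13

Column 6: 13 + 14 + 14 + 9 + 21 − 5 = 66, so its missing entry is 79 − 66 = 13.
Row 2: 18 + 8 + 6 + 21 + 13 − 7 = 59, so its missing entry is 79 − 59 = 20.
Row 4: 6 + 7 + 19 + 26 + 14 + 9 = 81, so its missing entry is 79 − 81 = -2.
Column 4: 5 + 6 + 8 − 2 + 27 + 12 = 56, so its missing entry is 79 − 56 = 23.
Row 6: -1 + 8 + 23 + 6 + 21 + 2 = 59, so its missing entry is 79 − 59 = 20.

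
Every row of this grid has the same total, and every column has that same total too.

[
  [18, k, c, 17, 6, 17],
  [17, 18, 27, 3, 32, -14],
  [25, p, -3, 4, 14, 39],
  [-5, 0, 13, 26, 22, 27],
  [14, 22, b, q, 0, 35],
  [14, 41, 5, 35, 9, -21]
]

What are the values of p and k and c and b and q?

Rows 2 and 4 both sum to 83, so that's the common total.
Row 3 has 25 − 3 + 4 + 14 + 39 = 79; the blank must be 83 − 79 = 4.
Column 2 has 18 + 4 + 0 + 22 + 41 = 85; the blank must be 83 − 85 = -2.
Column 4 has 17 + 3 + 4 + 26 + 35 = 85; the blank must be 83 − 85 = -2.
Row 5 has 14 + 22 − 2 + 0 + 35 = 69; the blank must be 83 − 69 = 14.
Row 1 has 18 − 2 + 17 + 6 + 17 = 56; the blank must be 83 − 56 = 27.

p = 4, k = -2, c = 27, b = 14, q = -2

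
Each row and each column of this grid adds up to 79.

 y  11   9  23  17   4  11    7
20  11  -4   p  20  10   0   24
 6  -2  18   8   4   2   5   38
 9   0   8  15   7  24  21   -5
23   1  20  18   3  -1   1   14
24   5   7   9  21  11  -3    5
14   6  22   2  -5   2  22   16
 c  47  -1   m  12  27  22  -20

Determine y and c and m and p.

Row 2 has 20 + 11 − 4 + 20 + 10 + 0 + 24 = 81; the blank must be 79 − 81 = -2.
Column 4 has 23 − 2 + 8 + 15 + 18 + 9 + 2 = 73; the blank must be 79 − 73 = 6.
Row 8 has 47 − 1 + 6 + 12 + 27 + 22 − 20 = 93; the blank must be 79 − 93 = -14.
Row 1 has 11 + 9 + 23 + 17 + 4 + 11 + 7 = 82; the blank must be 79 − 82 = -3.

y = -3, c = -14, m = 6, p = -2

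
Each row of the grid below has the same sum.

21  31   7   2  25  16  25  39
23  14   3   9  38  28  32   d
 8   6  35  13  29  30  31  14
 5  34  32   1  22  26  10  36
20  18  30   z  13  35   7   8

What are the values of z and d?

The complete rows each total 166.
Row 5 is missing 166 − 131 = 35 (since 20 + 18 + 30 + 13 + 35 + 7 + 8 = 131).
Row 2 is missing 166 − 147 = 19 (since 23 + 14 + 3 + 9 + 38 + 28 + 32 = 147).

z = 35, d = 19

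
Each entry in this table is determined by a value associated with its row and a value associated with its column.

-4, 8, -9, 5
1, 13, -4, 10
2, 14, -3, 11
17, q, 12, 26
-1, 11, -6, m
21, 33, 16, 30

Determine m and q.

m = 8, q = 29

The difference between any two rows is the same in every column — this is an addition table with the headers hidden.
Row 5 minus row 1 is -1 − (-4) = 3, so its entry in column 4 is 5 + 3 = 8.
Row 4 minus row 1 is 17 − (-4) = 21, so its entry in column 2 is 8 + 21 = 29.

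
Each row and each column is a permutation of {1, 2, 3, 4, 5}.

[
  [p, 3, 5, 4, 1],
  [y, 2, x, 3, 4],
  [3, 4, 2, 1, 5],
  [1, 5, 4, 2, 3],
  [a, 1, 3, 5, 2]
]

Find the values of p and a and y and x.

Cell (2,3): column 3 already has {2, 3, 4, 5} → 1.
Cell (2,1): row 2 already has {1, 2, 3, 4} → 5.
Cell (5,1): row 5 already has {1, 2, 3, 5} → 4.
For row 1, column 1: row 1 already has {1, 3, 4, 5}; that leaves 2.

p = 2, a = 4, y = 5, x = 1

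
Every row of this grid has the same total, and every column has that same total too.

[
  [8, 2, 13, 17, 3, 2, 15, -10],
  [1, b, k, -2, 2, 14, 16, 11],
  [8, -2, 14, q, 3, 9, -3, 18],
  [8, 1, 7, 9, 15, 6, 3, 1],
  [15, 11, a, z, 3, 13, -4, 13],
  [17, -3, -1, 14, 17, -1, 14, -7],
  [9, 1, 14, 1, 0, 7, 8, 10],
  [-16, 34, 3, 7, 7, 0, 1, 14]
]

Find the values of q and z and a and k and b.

Rows 1 and 4 both sum to 50, so that's the common total.
Column 2: 2 − 2 + 1 + 11 − 3 + 1 + 34 = 44, so its missing entry is 50 − 44 = 6.
Row 2: 1 + 6 − 2 + 2 + 14 + 16 + 11 = 48, so its missing entry is 50 − 48 = 2.
Column 3: 13 + 2 + 14 + 7 − 1 + 14 + 3 = 52, so its missing entry is 50 − 52 = -2.
Row 5: 15 + 11 − 2 + 3 + 13 − 4 + 13 = 49, so its missing entry is 50 − 49 = 1.
Row 3: 8 − 2 + 14 + 3 + 9 − 3 + 18 = 47, so its missing entry is 50 − 47 = 3.

q = 3, z = 1, a = -2, k = 2, b = 6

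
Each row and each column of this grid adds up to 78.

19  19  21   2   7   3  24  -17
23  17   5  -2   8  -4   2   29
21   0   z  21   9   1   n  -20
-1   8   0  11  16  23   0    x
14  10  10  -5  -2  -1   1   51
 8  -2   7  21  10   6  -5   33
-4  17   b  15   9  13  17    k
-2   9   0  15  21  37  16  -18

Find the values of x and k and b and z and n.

Row 4 has -1 + 8 + 0 + 11 + 16 + 23 + 0 = 57; the blank must be 78 − 57 = 21.
Column 8 has -17 + 29 − 20 + 21 + 51 + 33 − 18 = 79; the blank must be 78 − 79 = -1.
Row 7 has -4 + 17 + 15 + 9 + 13 + 17 − 1 = 66; the blank must be 78 − 66 = 12.
Column 7 has 24 + 2 + 0 + 1 − 5 + 17 + 16 = 55; the blank must be 78 − 55 = 23.
Row 3 has 21 + 0 + 21 + 9 + 1 + 23 − 20 = 55; the blank must be 78 − 55 = 23.

x = 21, k = -1, b = 12, z = 23, n = 23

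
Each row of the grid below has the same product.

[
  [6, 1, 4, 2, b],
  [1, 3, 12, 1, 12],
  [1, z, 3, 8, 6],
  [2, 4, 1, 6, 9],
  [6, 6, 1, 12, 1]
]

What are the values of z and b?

Rows 2 and 4 each multiply to 432, so every row has product 432.
Row 3: 1×3×8×6 = 144, so the missing entry is 432 ÷ 144 = 3.
Row 1: 6×1×4×2 = 48, so the missing entry is 432 ÷ 48 = 9.

z = 3, b = 9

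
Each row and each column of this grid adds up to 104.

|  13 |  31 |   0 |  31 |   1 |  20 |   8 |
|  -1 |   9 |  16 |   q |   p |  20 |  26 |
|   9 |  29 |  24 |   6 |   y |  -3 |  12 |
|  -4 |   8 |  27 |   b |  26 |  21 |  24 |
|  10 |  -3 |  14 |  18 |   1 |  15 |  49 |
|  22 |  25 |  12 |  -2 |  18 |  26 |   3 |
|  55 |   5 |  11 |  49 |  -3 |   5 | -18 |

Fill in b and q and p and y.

Row 3 has 9 + 29 + 24 + 6 − 3 + 12 = 77; the blank must be 104 − 77 = 27.
Row 4 has -4 + 8 + 27 + 26 + 21 + 24 = 102; the blank must be 104 − 102 = 2.
Column 4 has 31 + 6 + 2 + 18 − 2 + 49 = 104; the blank must be 104 − 104 = 0.
Row 2 has -1 + 9 + 16 + 0 + 20 + 26 = 70; the blank must be 104 − 70 = 34.

b = 2, q = 0, p = 34, y = 27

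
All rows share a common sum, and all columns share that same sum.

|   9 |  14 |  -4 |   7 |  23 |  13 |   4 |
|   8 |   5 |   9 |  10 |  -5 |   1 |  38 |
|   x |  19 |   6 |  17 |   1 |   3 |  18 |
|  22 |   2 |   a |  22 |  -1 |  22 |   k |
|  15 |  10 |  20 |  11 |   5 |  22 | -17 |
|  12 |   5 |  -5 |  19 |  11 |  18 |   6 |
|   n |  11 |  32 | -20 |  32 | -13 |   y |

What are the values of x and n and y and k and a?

Rows 1 and 2 both sum to 66, so that's the common total.
Row 3: 19 + 6 + 17 + 1 + 3 + 18 = 64, so its missing entry is 66 − 64 = 2.
Column 1: 9 + 8 + 2 + 22 + 15 + 12 = 68, so its missing entry is 66 − 68 = -2.
Row 7: -2 + 11 + 32 − 20 + 32 − 13 = 40, so its missing entry is 66 − 40 = 26.
Column 7: 4 + 38 + 18 − 17 + 6 + 26 = 75, so its missing entry is 66 − 75 = -9.
Row 4: 22 + 2 + 22 − 1 + 22 − 9 = 58, so its missing entry is 66 − 58 = 8.

x = 2, n = -2, y = 26, k = -9, a = 8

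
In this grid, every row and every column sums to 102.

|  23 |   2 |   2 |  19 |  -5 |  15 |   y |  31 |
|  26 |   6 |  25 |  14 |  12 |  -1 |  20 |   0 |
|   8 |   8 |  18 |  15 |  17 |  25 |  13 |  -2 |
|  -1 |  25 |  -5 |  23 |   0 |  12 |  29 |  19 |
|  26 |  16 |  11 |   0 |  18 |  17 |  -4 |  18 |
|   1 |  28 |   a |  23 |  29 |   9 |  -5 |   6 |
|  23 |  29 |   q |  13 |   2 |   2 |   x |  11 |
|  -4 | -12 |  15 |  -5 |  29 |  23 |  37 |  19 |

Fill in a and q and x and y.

Row 1: 23 + 2 + 2 + 19 − 5 + 15 + 31 = 87, so its missing entry is 102 − 87 = 15.
Column 7: 15 + 20 + 13 + 29 − 4 − 5 + 37 = 105, so its missing entry is 102 − 105 = -3.
Row 7: 23 + 29 + 13 + 2 + 2 − 3 + 11 = 77, so its missing entry is 102 − 77 = 25.
Row 6: 1 + 28 + 23 + 29 + 9 − 5 + 6 = 91, so its missing entry is 102 − 91 = 11.

a = 11, q = 25, x = -3, y = 15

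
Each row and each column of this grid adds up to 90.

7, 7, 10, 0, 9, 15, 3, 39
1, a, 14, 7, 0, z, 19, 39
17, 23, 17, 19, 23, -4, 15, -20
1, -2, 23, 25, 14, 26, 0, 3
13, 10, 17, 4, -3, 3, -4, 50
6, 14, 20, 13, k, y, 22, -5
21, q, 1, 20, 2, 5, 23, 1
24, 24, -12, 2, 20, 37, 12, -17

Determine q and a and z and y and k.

Row 7 has 21 + 1 + 20 + 2 + 5 + 23 + 1 = 73; the blank must be 90 − 73 = 17.
Column 2 has 7 + 23 − 2 + 10 + 14 + 17 + 24 = 93; the blank must be 90 − 93 = -3.
Row 2 has 1 − 3 + 14 + 7 + 0 + 19 + 39 = 77; the blank must be 90 − 77 = 13.
Column 6 has 15 + 13 − 4 + 26 + 3 + 5 + 37 = 95; the blank must be 90 − 95 = -5.
Row 6 has 6 + 14 + 20 + 13 − 5 + 22 − 5 = 65; the blank must be 90 − 65 = 25.

q = 17, a = -3, z = 13, y = -5, k = 25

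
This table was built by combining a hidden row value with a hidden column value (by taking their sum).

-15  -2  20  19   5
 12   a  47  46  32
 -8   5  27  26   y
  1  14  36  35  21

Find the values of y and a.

y = 12, a = 25

The difference between any two rows is the same in every column — this is an addition table with the headers hidden.
Row 3 minus row 1 is -8 − (-15) = 7, so its entry in column 5 is 5 + 7 = 12.
Row 2 minus row 1 is 12 − (-15) = 27, so its entry in column 2 is -2 + 27 = 25.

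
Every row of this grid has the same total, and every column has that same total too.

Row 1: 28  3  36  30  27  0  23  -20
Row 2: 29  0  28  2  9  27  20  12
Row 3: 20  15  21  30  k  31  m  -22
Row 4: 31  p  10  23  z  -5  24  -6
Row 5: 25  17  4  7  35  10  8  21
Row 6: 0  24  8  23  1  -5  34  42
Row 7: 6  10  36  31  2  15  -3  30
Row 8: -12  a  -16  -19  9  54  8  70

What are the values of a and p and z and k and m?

a = 33, p = 25, z = 25, k = 19, m = 13

Rows 1 and 2 both sum to 127, so that's the common total.
The known cells in row 8 total 94, leaving 127 − 94 = 33 for the blank.
The known cells in column 2 total 102, leaving 127 − 102 = 25 for the blank.
The known cells in row 4 total 102, leaving 127 − 102 = 25 for the blank.
The known cells in column 5 total 108, leaving 127 − 108 = 19 for the blank.
The known cells in row 3 total 114, leaving 127 − 114 = 13 for the blank.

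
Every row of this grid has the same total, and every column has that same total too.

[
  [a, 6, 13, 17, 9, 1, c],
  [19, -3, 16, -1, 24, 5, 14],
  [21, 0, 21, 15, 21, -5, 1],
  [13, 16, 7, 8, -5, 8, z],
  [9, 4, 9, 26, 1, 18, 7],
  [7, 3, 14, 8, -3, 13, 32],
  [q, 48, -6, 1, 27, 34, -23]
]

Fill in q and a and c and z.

q = -7, a = 12, c = 16, z = 27

Rows 2 and 3 both sum to 74, so that's the common total.
Row 4: 13 + 16 + 7 + 8 − 5 + 8 = 47, so its missing entry is 74 − 47 = 27.
Column 7: 14 + 1 + 27 + 7 + 32 − 23 = 58, so its missing entry is 74 − 58 = 16.
Row 1: 6 + 13 + 17 + 9 + 1 + 16 = 62, so its missing entry is 74 − 62 = 12.
Row 7: 48 − 6 + 1 + 27 + 34 − 23 = 81, so its missing entry is 74 − 81 = -7.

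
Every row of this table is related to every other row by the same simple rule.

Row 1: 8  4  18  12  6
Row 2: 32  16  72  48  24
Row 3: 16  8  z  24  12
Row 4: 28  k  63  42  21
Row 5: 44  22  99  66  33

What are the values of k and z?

k = 14, z = 36

Each row is a constant multiple of every other row — this is a multiplication table with the headers hidden.
Row 4 is 42/12 = 7/2 times row 1, so its entry in column 2 is 4 × 7/2 = 14.
Row 3 is 24/12 = 2/1 times row 1, so its entry in column 3 is 18 × 2/1 = 36.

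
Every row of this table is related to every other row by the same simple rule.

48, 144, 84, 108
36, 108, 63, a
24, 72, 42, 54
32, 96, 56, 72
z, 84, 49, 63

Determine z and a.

z = 28, a = 81

Each row is a constant multiple of every other row — this is a multiplication table with the headers hidden.
Row 5 is 84/144 = 7/12 times row 1, so its entry in column 1 is 48 × 7/12 = 28.
Row 2 is 108/144 = 3/4 times row 1, so its entry in column 4 is 108 × 3/4 = 81.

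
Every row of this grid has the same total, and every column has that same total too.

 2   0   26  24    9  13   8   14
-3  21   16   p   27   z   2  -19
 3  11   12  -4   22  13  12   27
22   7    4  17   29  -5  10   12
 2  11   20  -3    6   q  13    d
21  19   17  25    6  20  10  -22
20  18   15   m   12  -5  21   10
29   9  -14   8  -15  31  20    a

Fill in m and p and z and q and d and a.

Rows 1 and 3 both sum to 96, so that's the common total.
The known cells in row 8 total 68, leaving 96 − 68 = 28 for the blank.
The known cells in row 7 total 91, leaving 96 − 91 = 5 for the blank.
The known cells in column 4 total 72, leaving 96 − 72 = 24 for the blank.
The known cells in row 2 total 68, leaving 96 − 68 = 28 for the blank.
The known cells in column 6 total 95, leaving 96 − 95 = 1 for the blank.
The known cells in row 5 total 50, leaving 96 − 50 = 46 for the blank.

m = 5, p = 24, z = 28, q = 1, d = 46, a = 28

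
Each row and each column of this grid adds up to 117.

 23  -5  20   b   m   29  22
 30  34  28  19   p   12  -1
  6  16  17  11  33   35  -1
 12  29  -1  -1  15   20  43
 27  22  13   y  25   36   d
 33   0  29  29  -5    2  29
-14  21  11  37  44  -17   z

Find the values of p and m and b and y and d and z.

The known cells in row 2 total 122, leaving 117 − 122 = -5 for the blank.
The known cells in column 5 total 107, leaving 117 − 107 = 10 for the blank.
The known cells in row 1 total 99, leaving 117 − 99 = 18 for the blank.
The known cells in column 4 total 113, leaving 117 − 113 = 4 for the blank.
The known cells in row 5 total 127, leaving 117 − 127 = -10 for the blank.
The known cells in row 7 total 82, leaving 117 − 82 = 35 for the blank.

p = -5, m = 10, b = 18, y = 4, d = -10, z = 35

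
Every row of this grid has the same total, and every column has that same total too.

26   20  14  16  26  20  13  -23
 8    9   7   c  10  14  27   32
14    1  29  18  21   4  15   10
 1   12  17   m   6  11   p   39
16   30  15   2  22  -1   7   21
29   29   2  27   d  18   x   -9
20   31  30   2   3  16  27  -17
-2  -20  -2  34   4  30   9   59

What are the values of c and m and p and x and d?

Rows 1 and 3 both sum to 112, so that's the common total.
The known cells in column 5 total 92, leaving 112 − 92 = 20 for the blank.
The known cells in row 6 total 116, leaving 112 − 116 = -4 for the blank.
The known cells in column 7 total 94, leaving 112 − 94 = 18 for the blank.
The known cells in row 4 total 104, leaving 112 − 104 = 8 for the blank.
The known cells in row 2 total 107, leaving 112 − 107 = 5 for the blank.

c = 5, m = 8, p = 18, x = -4, d = 20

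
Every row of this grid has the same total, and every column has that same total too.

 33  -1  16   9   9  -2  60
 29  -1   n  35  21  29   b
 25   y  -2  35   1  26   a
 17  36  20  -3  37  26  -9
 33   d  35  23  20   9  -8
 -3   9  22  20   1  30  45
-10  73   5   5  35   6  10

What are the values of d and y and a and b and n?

Rows 1 and 4 both sum to 124, so that's the common total.
Column 3: 16 − 2 + 20 + 35 + 22 + 5 = 96, so its missing entry is 124 − 96 = 28.
Row 2: 29 − 1 + 28 + 35 + 21 + 29 = 141, so its missing entry is 124 − 141 = -17.
Column 7: 60 − 17 − 9 − 8 + 45 + 10 = 81, so its missing entry is 124 − 81 = 43.
Row 3: 25 − 2 + 35 + 1 + 26 + 43 = 128, so its missing entry is 124 − 128 = -4.
Row 5: 33 + 35 + 23 + 20 + 9 − 8 = 112, so its missing entry is 124 − 112 = 12.

d = 12, y = -4, a = 43, b = -17, n = 28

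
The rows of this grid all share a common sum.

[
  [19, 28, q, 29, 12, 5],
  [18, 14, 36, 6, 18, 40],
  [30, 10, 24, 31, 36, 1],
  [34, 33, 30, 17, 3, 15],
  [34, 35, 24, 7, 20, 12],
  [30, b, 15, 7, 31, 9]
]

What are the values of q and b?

q = 39, b = 40

The complete rows each total 132.
Row 1 is missing 132 − 93 = 39 (since 19 + 28 + 29 + 12 + 5 = 93).
Row 6 is missing 132 − 92 = 40 (since 30 + 15 + 7 + 31 + 9 = 92).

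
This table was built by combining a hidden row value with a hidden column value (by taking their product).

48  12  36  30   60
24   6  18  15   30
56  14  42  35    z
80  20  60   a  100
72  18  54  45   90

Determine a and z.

Each row is a constant multiple of every other row — this is a multiplication table with the headers hidden.
Row 4 is 20/12 = 5/3 times row 1, so its entry in column 4 is 30 × 5/3 = 50.
Row 3 is 14/12 = 7/6 times row 1, so its entry in column 5 is 60 × 7/6 = 70.

a = 50, z = 70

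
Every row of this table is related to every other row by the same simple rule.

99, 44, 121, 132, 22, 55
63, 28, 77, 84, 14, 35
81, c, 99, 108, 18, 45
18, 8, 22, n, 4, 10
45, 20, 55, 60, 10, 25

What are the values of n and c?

Each row is a constant multiple of every other row — this is a multiplication table with the headers hidden.
Row 4 is 18/99 = 2/11 times row 1, so its entry in column 4 is 132 × 2/11 = 24.
Row 3 is 81/99 = 9/11 times row 1, so its entry in column 2 is 44 × 9/11 = 36.

n = 24, c = 36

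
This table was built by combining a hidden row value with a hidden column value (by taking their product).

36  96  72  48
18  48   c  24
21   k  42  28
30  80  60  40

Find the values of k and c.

Each row is a constant multiple of every other row — this is a multiplication table with the headers hidden.
Row 3 is 28/48 = 7/12 times row 1, so its entry in column 2 is 96 × 7/12 = 56.
Row 2 is 24/48 = 1/2 times row 1, so its entry in column 3 is 72 × 1/2 = 36.

k = 56, c = 36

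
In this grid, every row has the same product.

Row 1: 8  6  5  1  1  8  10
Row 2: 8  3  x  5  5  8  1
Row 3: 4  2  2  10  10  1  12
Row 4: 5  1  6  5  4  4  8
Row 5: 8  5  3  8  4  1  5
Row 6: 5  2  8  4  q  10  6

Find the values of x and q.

x = 4, q = 1

Rows 1 and 4 each multiply to 19200, so every row has product 19200.
Row 2: 8×3×5×5×8×1 = 4800, so the missing entry is 19200 ÷ 4800 = 4.
Row 6: 5×2×8×4×10×6 = 19200, so the missing entry is 19200 ÷ 19200 = 1.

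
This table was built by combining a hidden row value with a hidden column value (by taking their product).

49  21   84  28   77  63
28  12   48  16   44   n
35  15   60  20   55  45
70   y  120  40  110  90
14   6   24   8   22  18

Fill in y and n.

Each row is a constant multiple of every other row — this is a multiplication table with the headers hidden.
Row 4 is 120/84 = 10/7 times row 1, so its entry in column 2 is 21 × 10/7 = 30.
Row 2 is 48/84 = 4/7 times row 1, so its entry in column 6 is 63 × 4/7 = 36.

y = 30, n = 36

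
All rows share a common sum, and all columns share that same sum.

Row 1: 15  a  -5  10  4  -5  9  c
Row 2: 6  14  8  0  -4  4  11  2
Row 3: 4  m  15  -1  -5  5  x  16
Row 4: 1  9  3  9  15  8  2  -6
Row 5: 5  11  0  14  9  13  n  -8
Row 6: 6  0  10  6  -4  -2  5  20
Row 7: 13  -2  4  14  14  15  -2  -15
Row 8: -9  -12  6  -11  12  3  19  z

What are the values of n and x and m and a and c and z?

n = -3, x = 0, m = 7, a = 14, c = -1, z = 33

Rows 2 and 4 both sum to 41, so that's the common total.
Row 8 has -9 − 12 + 6 − 11 + 12 + 3 + 19 = 8; the blank must be 41 − 8 = 33.
Column 8 has 2 + 16 − 6 − 8 + 20 − 15 + 33 = 42; the blank must be 41 − 42 = -1.
Row 1 has 15 − 5 + 10 + 4 − 5 + 9 − 1 = 27; the blank must be 41 − 27 = 14.
Column 2 has 14 + 14 + 9 + 11 + 0 − 2 − 12 = 34; the blank must be 41 − 34 = 7.
Row 5 has 5 + 11 + 0 + 14 + 9 + 13 − 8 = 44; the blank must be 41 − 44 = -3.
Row 3 has 4 + 7 + 15 − 1 − 5 + 5 + 16 = 41; the blank must be 41 − 41 = 0.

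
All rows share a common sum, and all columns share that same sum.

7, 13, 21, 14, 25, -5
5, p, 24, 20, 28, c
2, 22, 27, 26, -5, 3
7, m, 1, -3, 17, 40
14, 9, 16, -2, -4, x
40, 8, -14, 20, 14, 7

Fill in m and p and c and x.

m = 13, p = 10, c = -12, x = 42

Rows 1 and 3 both sum to 75, so that's the common total.
Row 4 has 7 + 1 − 3 + 17 + 40 = 62; the blank must be 75 − 62 = 13.
Column 2 has 13 + 22 + 13 + 9 + 8 = 65; the blank must be 75 − 65 = 10.
Row 5 has 14 + 9 + 16 − 2 − 4 = 33; the blank must be 75 − 33 = 42.
Row 2 has 5 + 10 + 24 + 20 + 28 = 87; the blank must be 75 − 87 = -12.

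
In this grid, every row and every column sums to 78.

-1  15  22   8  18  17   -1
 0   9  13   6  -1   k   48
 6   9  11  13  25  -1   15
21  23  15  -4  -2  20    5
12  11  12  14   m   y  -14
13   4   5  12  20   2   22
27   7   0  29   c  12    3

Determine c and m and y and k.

Row 7 has 27 + 7 + 0 + 29 + 12 + 3 = 78; the blank must be 78 − 78 = 0.
Column 5 has 18 − 1 + 25 − 2 + 20 + 0 = 60; the blank must be 78 − 60 = 18.
Row 5 has 12 + 11 + 12 + 14 + 18 − 14 = 53; the blank must be 78 − 53 = 25.
Row 2 has 0 + 9 + 13 + 6 − 1 + 48 = 75; the blank must be 78 − 75 = 3.

c = 0, m = 18, y = 25, k = 3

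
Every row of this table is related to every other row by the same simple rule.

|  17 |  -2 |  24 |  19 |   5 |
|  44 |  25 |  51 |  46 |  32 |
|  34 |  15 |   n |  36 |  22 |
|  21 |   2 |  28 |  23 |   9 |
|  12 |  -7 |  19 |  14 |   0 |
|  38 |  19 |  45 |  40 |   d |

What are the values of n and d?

n = 41, d = 26

The difference between any two rows is the same in every column — this is an addition table with the headers hidden.
Row 3 minus row 1 is 36 − 19 = 17, so its entry in column 3 is 24 + 17 = 41.
Row 6 minus row 1 is 40 − 19 = 21, so its entry in column 5 is 5 + 21 = 26.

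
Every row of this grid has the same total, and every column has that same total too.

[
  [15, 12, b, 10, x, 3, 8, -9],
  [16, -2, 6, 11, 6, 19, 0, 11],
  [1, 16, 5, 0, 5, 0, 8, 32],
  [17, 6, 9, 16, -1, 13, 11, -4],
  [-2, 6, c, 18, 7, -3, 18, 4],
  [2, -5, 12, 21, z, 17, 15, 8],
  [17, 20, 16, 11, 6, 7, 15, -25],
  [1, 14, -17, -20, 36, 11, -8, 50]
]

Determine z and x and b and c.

z = -3, x = 11, b = 17, c = 19

Rows 2 and 3 both sum to 67, so that's the common total.
Row 6 has 2 − 5 + 12 + 21 + 17 + 15 + 8 = 70; the blank must be 67 − 70 = -3.
Column 5 has 6 + 5 − 1 + 7 − 3 + 6 + 36 = 56; the blank must be 67 − 56 = 11.
Row 5 has -2 + 6 + 18 + 7 − 3 + 18 + 4 = 48; the blank must be 67 − 48 = 19.
Row 1 has 15 + 12 + 10 + 11 + 3 + 8 − 9 = 50; the blank must be 67 − 50 = 17.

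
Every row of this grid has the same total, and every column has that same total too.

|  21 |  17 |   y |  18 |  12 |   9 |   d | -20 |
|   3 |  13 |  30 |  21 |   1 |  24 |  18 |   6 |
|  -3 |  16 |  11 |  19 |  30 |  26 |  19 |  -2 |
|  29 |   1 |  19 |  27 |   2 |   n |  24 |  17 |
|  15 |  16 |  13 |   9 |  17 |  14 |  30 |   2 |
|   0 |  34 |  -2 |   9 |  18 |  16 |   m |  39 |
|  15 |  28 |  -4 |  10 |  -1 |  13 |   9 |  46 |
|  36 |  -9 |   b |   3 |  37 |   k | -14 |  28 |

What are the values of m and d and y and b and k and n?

Rows 2 and 3 both sum to 116, so that's the common total.
The known cells in row 6 total 114, leaving 116 − 114 = 2 for the blank.
The known cells in column 7 total 88, leaving 116 − 88 = 28 for the blank.
The known cells in row 1 total 85, leaving 116 − 85 = 31 for the blank.
The known cells in column 3 total 98, leaving 116 − 98 = 18 for the blank.
The known cells in row 8 total 99, leaving 116 − 99 = 17 for the blank.
The known cells in row 4 total 119, leaving 116 − 119 = -3 for the blank.

m = 2, d = 28, y = 31, b = 18, k = 17, n = -3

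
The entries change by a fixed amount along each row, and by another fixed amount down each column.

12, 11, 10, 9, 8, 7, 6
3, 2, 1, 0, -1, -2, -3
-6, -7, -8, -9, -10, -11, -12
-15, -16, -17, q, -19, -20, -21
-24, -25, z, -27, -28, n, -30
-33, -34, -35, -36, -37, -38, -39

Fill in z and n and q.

z = -26, n = -29, q = -18

Along each row the entries change by -1 per step; down each column they change by -9.
Row 5: from -24 at column 1, stepping by -1 to column 3 gives -26.
Row 5: from -24 at column 1, stepping by -1 to column 6 gives -29.
Row 4: from -15 at column 1, stepping by -1 to column 4 gives -18.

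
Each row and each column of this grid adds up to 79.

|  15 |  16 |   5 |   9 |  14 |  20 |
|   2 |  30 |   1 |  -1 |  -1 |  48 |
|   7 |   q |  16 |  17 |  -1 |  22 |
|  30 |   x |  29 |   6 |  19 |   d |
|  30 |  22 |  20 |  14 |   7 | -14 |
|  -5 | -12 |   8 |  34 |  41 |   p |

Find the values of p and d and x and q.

Row 6 has -5 − 12 + 8 + 34 + 41 = 66; the blank must be 79 − 66 = 13.
Row 3 has 7 + 16 + 17 − 1 + 22 = 61; the blank must be 79 − 61 = 18.
Column 2 has 16 + 30 + 18 + 22 − 12 = 74; the blank must be 79 − 74 = 5.
Row 4 has 30 + 5 + 29 + 6 + 19 = 89; the blank must be 79 − 89 = -10.

p = 13, d = -10, x = 5, q = 18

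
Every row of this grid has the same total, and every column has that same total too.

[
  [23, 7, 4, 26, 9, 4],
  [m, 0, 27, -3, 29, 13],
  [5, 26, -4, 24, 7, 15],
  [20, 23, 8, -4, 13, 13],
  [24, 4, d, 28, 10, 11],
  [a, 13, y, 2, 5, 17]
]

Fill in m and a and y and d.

Rows 1 and 3 both sum to 73, so that's the common total.
The known cells in row 2 total 66, leaving 73 − 66 = 7 for the blank.
The known cells in column 1 total 79, leaving 73 − 79 = -6 for the blank.
The known cells in row 5 total 77, leaving 73 − 77 = -4 for the blank.
The known cells in row 6 total 31, leaving 73 − 31 = 42 for the blank.

m = 7, a = -6, y = 42, d = -4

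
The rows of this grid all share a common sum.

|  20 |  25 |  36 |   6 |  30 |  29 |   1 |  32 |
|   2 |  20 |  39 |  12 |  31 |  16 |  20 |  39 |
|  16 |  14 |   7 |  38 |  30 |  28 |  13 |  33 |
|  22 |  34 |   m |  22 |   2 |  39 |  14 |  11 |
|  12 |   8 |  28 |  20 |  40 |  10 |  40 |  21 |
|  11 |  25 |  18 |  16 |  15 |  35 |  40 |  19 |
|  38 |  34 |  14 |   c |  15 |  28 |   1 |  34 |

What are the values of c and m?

c = 15, m = 35

Row 1 sums to 179 and so does row 2; that's the common total.
In row 7 the known cells total 164, leaving 179 − 164 = 15.
In row 4 the known cells total 144, leaving 179 − 144 = 35.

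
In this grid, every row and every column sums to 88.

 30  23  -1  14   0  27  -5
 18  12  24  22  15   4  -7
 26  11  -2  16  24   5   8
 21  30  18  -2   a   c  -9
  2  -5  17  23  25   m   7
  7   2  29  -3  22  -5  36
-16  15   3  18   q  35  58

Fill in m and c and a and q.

m = 19, c = 3, a = 27, q = -25

The known cells in row 5 total 69, leaving 88 − 69 = 19 for the blank.
The known cells in row 7 total 113, leaving 88 − 113 = -25 for the blank.
The known cells in column 5 total 61, leaving 88 − 61 = 27 for the blank.
The known cells in row 4 total 85, leaving 88 − 85 = 3 for the blank.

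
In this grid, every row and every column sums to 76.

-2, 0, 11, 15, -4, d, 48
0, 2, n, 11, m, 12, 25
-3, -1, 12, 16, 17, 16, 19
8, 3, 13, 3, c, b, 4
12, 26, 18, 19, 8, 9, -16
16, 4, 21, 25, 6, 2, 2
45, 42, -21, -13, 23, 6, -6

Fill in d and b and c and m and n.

The known cells in column 3 total 54, leaving 76 − 54 = 22 for the blank.
The known cells in row 2 total 72, leaving 76 − 72 = 4 for the blank.
The known cells in column 5 total 54, leaving 76 − 54 = 22 for the blank.
The known cells in row 1 total 68, leaving 76 − 68 = 8 for the blank.
The known cells in row 4 total 53, leaving 76 − 53 = 23 for the blank.

d = 8, b = 23, c = 22, m = 4, n = 22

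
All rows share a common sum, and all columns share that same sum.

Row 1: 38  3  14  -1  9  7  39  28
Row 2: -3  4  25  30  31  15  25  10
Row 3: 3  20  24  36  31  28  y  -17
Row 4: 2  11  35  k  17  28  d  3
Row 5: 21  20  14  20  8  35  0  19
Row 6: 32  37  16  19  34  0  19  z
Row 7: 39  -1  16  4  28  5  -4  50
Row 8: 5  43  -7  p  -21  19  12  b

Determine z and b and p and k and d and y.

Rows 1 and 2 both sum to 137, so that's the common total.
Row 6: 32 + 37 + 16 + 19 + 34 + 0 + 19 = 157, so its missing entry is 137 − 157 = -20.
Column 8: 28 + 10 − 17 + 3 + 19 − 20 + 50 = 73, so its missing entry is 137 − 73 = 64.
Row 8: 5 + 43 − 7 − 21 + 19 + 12 + 64 = 115, so its missing entry is 137 − 115 = 22.
Column 4: -1 + 30 + 36 + 20 + 19 + 4 + 22 = 130, so its missing entry is 137 − 130 = 7.
Row 3: 3 + 20 + 24 + 36 + 31 + 28 − 17 = 125, so its missing entry is 137 − 125 = 12.
Row 4: 2 + 11 + 35 + 7 + 17 + 28 + 3 = 103, so its missing entry is 137 − 103 = 34.

z = -20, b = 64, p = 22, k = 7, d = 34, y = 12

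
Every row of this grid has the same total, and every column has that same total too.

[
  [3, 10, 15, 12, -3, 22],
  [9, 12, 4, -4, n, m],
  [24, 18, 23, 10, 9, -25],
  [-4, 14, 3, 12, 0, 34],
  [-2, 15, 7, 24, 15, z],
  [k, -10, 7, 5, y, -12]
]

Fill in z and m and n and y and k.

z = 0, m = 40, n = -2, y = 40, k = 29

Rows 1 and 3 both sum to 59, so that's the common total.
The known cells in row 5 total 59, leaving 59 − 59 = 0 for the blank.
The known cells in column 6 total 19, leaving 59 − 19 = 40 for the blank.
The known cells in row 2 total 61, leaving 59 − 61 = -2 for the blank.
The known cells in column 5 total 19, leaving 59 − 19 = 40 for the blank.
The known cells in row 6 total 30, leaving 59 − 30 = 29 for the blank.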